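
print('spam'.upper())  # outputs SPAM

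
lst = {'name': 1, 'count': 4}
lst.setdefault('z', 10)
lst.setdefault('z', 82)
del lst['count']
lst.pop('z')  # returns 10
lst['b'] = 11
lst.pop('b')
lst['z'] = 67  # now {'name': 1, 'z': 67}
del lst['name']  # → {'z': 67}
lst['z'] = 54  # {'z': 54}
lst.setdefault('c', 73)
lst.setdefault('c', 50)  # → 73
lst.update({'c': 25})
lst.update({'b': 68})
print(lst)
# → {'z': 54, 'c': 25, 'b': 68}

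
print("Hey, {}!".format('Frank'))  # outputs Hey, Frank!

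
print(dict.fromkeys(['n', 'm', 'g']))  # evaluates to {'n': None, 'm': None, 'g': None}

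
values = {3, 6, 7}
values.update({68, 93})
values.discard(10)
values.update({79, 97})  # {3, 6, 7, 68, 79, 93, 97}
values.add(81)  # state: {3, 6, 7, 68, 79, 81, 93, 97}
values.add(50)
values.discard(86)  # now {3, 6, 7, 50, 68, 79, 81, 93, 97}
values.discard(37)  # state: {3, 6, 7, 50, 68, 79, 81, 93, 97}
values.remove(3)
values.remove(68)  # {6, 7, 50, 79, 81, 93, 97}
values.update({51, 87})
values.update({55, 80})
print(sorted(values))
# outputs [6, 7, 50, 51, 55, 79, 80, 81, 87, 93, 97]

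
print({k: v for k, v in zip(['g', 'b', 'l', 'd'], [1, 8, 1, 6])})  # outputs {'g': 1, 'b': 8, 'l': 1, 'd': 6}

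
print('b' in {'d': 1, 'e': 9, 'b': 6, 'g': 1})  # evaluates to True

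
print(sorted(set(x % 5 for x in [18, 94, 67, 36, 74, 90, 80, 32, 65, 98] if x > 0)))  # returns [0, 1, 2, 3, 4]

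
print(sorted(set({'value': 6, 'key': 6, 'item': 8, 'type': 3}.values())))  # [3, 6, 8]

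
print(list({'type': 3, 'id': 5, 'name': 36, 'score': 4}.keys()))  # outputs ['type', 'id', 'name', 'score']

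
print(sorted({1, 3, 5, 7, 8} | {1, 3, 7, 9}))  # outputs [1, 3, 5, 7, 8, 9]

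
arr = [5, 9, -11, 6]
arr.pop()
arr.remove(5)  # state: [9, -11]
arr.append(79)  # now [9, -11, 79]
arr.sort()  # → [-11, 9, 79]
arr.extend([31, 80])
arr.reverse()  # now [80, 31, 79, 9, -11]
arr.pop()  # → -11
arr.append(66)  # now [80, 31, 79, 9, 66]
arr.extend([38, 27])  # [80, 31, 79, 9, 66, 38, 27]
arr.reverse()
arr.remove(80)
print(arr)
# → [27, 38, 66, 9, 79, 31]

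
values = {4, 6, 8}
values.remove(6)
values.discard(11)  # {4, 8}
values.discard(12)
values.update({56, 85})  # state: {4, 8, 56, 85}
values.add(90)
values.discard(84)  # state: {4, 8, 56, 85, 90}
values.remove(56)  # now {4, 8, 85, 90}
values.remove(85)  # {4, 8, 90}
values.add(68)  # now {4, 8, 68, 90}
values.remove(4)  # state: {8, 68, 90}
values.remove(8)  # {68, 90}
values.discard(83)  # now {68, 90}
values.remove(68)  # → {90}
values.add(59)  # {59, 90}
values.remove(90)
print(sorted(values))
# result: [59]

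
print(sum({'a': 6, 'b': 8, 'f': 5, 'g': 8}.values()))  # 27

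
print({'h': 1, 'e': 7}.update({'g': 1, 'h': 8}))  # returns None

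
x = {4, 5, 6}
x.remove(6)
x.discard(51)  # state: {4, 5}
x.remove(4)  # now {5}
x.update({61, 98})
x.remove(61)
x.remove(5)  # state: {98}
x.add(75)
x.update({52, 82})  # {52, 75, 82, 98}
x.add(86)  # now {52, 75, 82, 86, 98}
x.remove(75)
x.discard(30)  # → {52, 82, 86, 98}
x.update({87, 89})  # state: {52, 82, 86, 87, 89, 98}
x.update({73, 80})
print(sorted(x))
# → [52, 73, 80, 82, 86, 87, 89, 98]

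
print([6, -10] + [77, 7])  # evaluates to [6, -10, 77, 7]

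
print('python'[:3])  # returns pyt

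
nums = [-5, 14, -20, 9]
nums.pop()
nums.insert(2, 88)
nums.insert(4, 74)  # [-5, 14, 88, -20, 74]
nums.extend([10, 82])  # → [-5, 14, 88, -20, 74, 10, 82]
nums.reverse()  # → [82, 10, 74, -20, 88, 14, -5]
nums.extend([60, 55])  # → [82, 10, 74, -20, 88, 14, -5, 60, 55]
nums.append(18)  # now [82, 10, 74, -20, 88, 14, -5, 60, 55, 18]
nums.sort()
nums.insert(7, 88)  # [-20, -5, 10, 14, 18, 55, 60, 88, 74, 82, 88]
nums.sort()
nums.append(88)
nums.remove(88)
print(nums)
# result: [-20, -5, 10, 14, 18, 55, 60, 74, 82, 88, 88]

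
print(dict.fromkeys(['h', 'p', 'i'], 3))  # {'h': 3, 'p': 3, 'i': 3}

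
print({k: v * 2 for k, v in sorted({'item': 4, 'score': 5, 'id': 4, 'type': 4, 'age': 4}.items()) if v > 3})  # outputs {'age': 8, 'id': 8, 'item': 8, 'score': 10, 'type': 8}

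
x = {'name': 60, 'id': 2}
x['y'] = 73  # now {'name': 60, 'id': 2, 'y': 73}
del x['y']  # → {'name': 60, 'id': 2}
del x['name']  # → {'id': 2}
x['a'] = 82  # {'id': 2, 'a': 82}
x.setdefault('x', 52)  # 52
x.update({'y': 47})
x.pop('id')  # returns 2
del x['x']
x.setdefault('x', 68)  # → 68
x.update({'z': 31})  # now {'a': 82, 'y': 47, 'x': 68, 'z': 31}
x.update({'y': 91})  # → {'a': 82, 'y': 91, 'x': 68, 'z': 31}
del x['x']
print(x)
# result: {'a': 82, 'y': 91, 'z': 31}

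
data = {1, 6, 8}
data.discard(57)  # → {1, 6, 8}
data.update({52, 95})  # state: {1, 6, 8, 52, 95}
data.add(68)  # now {1, 6, 8, 52, 68, 95}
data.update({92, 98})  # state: {1, 6, 8, 52, 68, 92, 95, 98}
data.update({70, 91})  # {1, 6, 8, 52, 68, 70, 91, 92, 95, 98}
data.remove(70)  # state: {1, 6, 8, 52, 68, 91, 92, 95, 98}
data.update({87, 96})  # {1, 6, 8, 52, 68, 87, 91, 92, 95, 96, 98}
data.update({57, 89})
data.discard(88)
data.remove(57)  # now {1, 6, 8, 52, 68, 87, 89, 91, 92, 95, 96, 98}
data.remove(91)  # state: {1, 6, 8, 52, 68, 87, 89, 92, 95, 96, 98}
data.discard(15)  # {1, 6, 8, 52, 68, 87, 89, 92, 95, 96, 98}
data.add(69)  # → {1, 6, 8, 52, 68, 69, 87, 89, 92, 95, 96, 98}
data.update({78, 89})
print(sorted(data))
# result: [1, 6, 8, 52, 68, 69, 78, 87, 89, 92, 95, 96, 98]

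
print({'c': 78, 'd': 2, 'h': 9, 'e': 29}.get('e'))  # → 29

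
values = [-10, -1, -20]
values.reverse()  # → [-20, -1, -10]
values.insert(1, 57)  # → [-20, 57, -1, -10]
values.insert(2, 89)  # [-20, 57, 89, -1, -10]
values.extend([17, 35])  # [-20, 57, 89, -1, -10, 17, 35]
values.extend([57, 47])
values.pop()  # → 47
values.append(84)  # [-20, 57, 89, -1, -10, 17, 35, 57, 84]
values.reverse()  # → [84, 57, 35, 17, -10, -1, 89, 57, -20]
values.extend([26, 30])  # [84, 57, 35, 17, -10, -1, 89, 57, -20, 26, 30]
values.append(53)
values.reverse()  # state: [53, 30, 26, -20, 57, 89, -1, -10, 17, 35, 57, 84]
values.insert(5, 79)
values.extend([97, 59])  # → [53, 30, 26, -20, 57, 79, 89, -1, -10, 17, 35, 57, 84, 97, 59]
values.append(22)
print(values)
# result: [53, 30, 26, -20, 57, 79, 89, -1, -10, 17, 35, 57, 84, 97, 59, 22]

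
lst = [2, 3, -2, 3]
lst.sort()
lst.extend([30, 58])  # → [-2, 2, 3, 3, 30, 58]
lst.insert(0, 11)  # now [11, -2, 2, 3, 3, 30, 58]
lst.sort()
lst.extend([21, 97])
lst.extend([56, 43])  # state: [-2, 2, 3, 3, 11, 30, 58, 21, 97, 56, 43]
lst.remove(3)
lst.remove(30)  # [-2, 2, 3, 11, 58, 21, 97, 56, 43]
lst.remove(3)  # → [-2, 2, 11, 58, 21, 97, 56, 43]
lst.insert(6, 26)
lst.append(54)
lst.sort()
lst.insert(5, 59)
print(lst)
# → [-2, 2, 11, 21, 26, 59, 43, 54, 56, 58, 97]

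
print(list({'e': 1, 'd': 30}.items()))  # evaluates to [('e', 1), ('d', 30)]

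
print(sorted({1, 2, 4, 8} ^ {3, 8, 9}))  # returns [1, 2, 3, 4, 9]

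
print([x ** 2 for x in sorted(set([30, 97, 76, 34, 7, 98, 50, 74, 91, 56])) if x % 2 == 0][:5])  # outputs [900, 1156, 2500, 3136, 5476]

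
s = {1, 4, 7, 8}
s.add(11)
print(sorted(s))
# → [1, 4, 7, 8, 11]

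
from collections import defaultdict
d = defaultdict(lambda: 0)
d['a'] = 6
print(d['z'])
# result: 0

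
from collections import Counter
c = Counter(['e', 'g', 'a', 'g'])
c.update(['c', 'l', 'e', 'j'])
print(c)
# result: Counter({'e': 2, 'g': 2, 'a': 1, 'c': 1, 'l': 1, 'j': 1})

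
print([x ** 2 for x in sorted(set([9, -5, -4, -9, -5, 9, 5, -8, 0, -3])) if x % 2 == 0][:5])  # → [64, 16, 0]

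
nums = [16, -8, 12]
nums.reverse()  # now [12, -8, 16]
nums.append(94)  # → [12, -8, 16, 94]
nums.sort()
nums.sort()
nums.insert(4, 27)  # [-8, 12, 16, 94, 27]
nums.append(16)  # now [-8, 12, 16, 94, 27, 16]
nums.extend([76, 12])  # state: [-8, 12, 16, 94, 27, 16, 76, 12]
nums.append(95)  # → [-8, 12, 16, 94, 27, 16, 76, 12, 95]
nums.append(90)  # [-8, 12, 16, 94, 27, 16, 76, 12, 95, 90]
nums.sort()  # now [-8, 12, 12, 16, 16, 27, 76, 90, 94, 95]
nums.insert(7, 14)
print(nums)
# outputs [-8, 12, 12, 16, 16, 27, 76, 14, 90, 94, 95]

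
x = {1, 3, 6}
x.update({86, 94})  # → {1, 3, 6, 86, 94}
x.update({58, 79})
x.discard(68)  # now {1, 3, 6, 58, 79, 86, 94}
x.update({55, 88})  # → {1, 3, 6, 55, 58, 79, 86, 88, 94}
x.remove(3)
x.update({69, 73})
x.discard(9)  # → {1, 6, 55, 58, 69, 73, 79, 86, 88, 94}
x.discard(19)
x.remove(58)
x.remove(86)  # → {1, 6, 55, 69, 73, 79, 88, 94}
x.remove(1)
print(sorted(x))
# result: [6, 55, 69, 73, 79, 88, 94]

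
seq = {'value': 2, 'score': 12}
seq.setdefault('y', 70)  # 70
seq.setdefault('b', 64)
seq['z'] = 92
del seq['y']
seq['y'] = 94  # {'value': 2, 'score': 12, 'b': 64, 'z': 92, 'y': 94}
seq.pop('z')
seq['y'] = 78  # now {'value': 2, 'score': 12, 'b': 64, 'y': 78}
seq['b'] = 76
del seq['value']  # {'score': 12, 'b': 76, 'y': 78}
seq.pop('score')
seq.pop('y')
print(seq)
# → {'b': 76}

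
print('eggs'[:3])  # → egg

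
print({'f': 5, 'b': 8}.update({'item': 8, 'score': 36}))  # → None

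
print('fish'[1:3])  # is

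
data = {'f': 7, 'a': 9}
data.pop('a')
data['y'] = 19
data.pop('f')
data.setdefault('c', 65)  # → 65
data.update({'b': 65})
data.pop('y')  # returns 19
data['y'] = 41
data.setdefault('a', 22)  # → 22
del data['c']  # {'b': 65, 'y': 41, 'a': 22}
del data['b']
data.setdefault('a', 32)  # 22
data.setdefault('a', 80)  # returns 22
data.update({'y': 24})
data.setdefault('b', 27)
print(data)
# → {'y': 24, 'a': 22, 'b': 27}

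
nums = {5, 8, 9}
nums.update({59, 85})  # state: {5, 8, 9, 59, 85}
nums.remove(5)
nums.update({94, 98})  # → {8, 9, 59, 85, 94, 98}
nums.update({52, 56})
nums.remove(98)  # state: {8, 9, 52, 56, 59, 85, 94}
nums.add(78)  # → {8, 9, 52, 56, 59, 78, 85, 94}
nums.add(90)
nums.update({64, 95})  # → {8, 9, 52, 56, 59, 64, 78, 85, 90, 94, 95}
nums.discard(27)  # {8, 9, 52, 56, 59, 64, 78, 85, 90, 94, 95}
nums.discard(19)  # {8, 9, 52, 56, 59, 64, 78, 85, 90, 94, 95}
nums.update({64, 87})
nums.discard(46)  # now {8, 9, 52, 56, 59, 64, 78, 85, 87, 90, 94, 95}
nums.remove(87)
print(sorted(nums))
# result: [8, 9, 52, 56, 59, 64, 78, 85, 90, 94, 95]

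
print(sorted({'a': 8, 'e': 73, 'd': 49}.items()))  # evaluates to [('a', 8), ('d', 49), ('e', 73)]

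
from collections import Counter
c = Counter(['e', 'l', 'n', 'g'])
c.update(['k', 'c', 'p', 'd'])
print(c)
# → Counter({'e': 1, 'l': 1, 'n': 1, 'g': 1, 'k': 1, 'c': 1, 'p': 1, 'd': 1})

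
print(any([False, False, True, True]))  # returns True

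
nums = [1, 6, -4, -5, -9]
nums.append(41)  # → [1, 6, -4, -5, -9, 41]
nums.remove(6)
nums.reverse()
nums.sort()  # [-9, -5, -4, 1, 41]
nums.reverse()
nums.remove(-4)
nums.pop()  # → -9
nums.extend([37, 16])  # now [41, 1, -5, 37, 16]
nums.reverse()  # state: [16, 37, -5, 1, 41]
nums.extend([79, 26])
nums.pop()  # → 26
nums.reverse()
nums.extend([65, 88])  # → [79, 41, 1, -5, 37, 16, 65, 88]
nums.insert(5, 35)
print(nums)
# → [79, 41, 1, -5, 37, 35, 16, 65, 88]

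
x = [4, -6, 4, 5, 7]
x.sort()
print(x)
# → [-6, 4, 4, 5, 7]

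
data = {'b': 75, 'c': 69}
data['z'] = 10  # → {'b': 75, 'c': 69, 'z': 10}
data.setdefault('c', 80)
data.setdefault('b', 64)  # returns 75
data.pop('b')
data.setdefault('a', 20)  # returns 20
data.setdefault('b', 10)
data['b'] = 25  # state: {'c': 69, 'z': 10, 'a': 20, 'b': 25}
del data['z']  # {'c': 69, 'a': 20, 'b': 25}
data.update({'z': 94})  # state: {'c': 69, 'a': 20, 'b': 25, 'z': 94}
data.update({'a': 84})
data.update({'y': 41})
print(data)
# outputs {'c': 69, 'a': 84, 'b': 25, 'z': 94, 'y': 41}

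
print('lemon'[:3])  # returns lem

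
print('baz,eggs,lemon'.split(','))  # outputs ['baz', 'eggs', 'lemon']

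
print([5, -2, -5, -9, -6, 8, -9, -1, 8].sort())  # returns None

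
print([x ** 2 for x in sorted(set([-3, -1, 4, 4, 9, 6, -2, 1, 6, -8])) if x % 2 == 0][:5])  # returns [64, 4, 16, 36]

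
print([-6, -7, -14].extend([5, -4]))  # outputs None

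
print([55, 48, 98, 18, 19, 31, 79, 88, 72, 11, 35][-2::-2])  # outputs [11, 88, 31, 18, 48]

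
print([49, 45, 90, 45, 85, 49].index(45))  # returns 1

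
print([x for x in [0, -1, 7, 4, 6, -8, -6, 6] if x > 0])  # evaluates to [7, 4, 6, 6]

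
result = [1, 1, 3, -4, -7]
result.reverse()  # [-7, -4, 3, 1, 1]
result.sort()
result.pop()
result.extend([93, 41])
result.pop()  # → 41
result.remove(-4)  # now [-7, 1, 1, 93]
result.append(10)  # [-7, 1, 1, 93, 10]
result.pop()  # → 10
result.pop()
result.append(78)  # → [-7, 1, 1, 78]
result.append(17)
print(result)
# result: [-7, 1, 1, 78, 17]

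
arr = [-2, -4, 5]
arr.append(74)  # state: [-2, -4, 5, 74]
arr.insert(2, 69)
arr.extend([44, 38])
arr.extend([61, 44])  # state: [-2, -4, 69, 5, 74, 44, 38, 61, 44]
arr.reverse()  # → [44, 61, 38, 44, 74, 5, 69, -4, -2]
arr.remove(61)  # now [44, 38, 44, 74, 5, 69, -4, -2]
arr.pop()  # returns -2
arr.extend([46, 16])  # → [44, 38, 44, 74, 5, 69, -4, 46, 16]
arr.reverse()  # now [16, 46, -4, 69, 5, 74, 44, 38, 44]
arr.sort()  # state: [-4, 5, 16, 38, 44, 44, 46, 69, 74]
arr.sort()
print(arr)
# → [-4, 5, 16, 38, 44, 44, 46, 69, 74]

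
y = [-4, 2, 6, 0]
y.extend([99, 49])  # [-4, 2, 6, 0, 99, 49]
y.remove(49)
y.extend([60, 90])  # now [-4, 2, 6, 0, 99, 60, 90]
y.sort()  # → [-4, 0, 2, 6, 60, 90, 99]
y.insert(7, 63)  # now [-4, 0, 2, 6, 60, 90, 99, 63]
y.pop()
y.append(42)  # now [-4, 0, 2, 6, 60, 90, 99, 42]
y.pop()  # 42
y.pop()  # 99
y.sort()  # [-4, 0, 2, 6, 60, 90]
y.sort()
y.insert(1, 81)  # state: [-4, 81, 0, 2, 6, 60, 90]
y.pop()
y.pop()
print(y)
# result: [-4, 81, 0, 2, 6]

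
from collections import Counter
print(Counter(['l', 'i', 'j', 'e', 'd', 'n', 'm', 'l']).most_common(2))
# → [('l', 2), ('i', 1)]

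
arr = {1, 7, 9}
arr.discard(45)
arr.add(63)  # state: {1, 7, 9, 63}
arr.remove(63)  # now {1, 7, 9}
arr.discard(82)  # {1, 7, 9}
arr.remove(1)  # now {7, 9}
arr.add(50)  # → {7, 9, 50}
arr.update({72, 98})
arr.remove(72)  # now {7, 9, 50, 98}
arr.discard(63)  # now {7, 9, 50, 98}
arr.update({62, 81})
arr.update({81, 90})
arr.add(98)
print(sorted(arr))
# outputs [7, 9, 50, 62, 81, 90, 98]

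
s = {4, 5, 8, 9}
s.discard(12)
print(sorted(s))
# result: [4, 5, 8, 9]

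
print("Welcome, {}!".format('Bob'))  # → Welcome, Bob!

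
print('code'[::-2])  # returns eo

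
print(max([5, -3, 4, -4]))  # 5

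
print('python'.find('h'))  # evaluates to 3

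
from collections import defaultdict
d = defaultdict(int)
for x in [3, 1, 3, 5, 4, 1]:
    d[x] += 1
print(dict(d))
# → {3: 2, 1: 2, 5: 1, 4: 1}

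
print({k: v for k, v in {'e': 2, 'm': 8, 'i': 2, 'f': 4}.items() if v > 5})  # {'m': 8}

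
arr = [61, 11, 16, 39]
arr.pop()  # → 39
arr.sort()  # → [11, 16, 61]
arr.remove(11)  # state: [16, 61]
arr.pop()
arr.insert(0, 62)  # [62, 16]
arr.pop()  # 16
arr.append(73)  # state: [62, 73]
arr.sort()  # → [62, 73]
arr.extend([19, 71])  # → [62, 73, 19, 71]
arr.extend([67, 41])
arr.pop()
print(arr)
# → [62, 73, 19, 71, 67]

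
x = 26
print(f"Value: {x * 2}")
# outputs Value: 52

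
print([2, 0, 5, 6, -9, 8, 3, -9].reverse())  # None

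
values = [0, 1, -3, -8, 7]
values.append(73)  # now [0, 1, -3, -8, 7, 73]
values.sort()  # [-8, -3, 0, 1, 7, 73]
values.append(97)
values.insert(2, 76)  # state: [-8, -3, 76, 0, 1, 7, 73, 97]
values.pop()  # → 97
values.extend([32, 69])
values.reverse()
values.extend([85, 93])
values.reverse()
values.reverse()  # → [69, 32, 73, 7, 1, 0, 76, -3, -8, 85, 93]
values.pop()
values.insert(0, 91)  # [91, 69, 32, 73, 7, 1, 0, 76, -3, -8, 85]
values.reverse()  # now [85, -8, -3, 76, 0, 1, 7, 73, 32, 69, 91]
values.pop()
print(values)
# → [85, -8, -3, 76, 0, 1, 7, 73, 32, 69]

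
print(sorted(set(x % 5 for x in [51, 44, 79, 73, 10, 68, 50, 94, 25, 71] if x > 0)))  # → [0, 1, 3, 4]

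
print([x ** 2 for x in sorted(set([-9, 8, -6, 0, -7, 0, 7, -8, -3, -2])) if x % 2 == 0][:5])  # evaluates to [64, 36, 4, 0, 64]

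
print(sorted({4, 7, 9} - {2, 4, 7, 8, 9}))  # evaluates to []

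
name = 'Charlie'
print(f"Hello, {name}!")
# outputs Hello, Charlie!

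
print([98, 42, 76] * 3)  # [98, 42, 76, 98, 42, 76, 98, 42, 76]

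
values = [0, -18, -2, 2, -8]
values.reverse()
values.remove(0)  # [-8, 2, -2, -18]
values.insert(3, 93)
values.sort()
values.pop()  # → 93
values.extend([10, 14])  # [-18, -8, -2, 2, 10, 14]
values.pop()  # 14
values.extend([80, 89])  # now [-18, -8, -2, 2, 10, 80, 89]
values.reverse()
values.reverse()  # [-18, -8, -2, 2, 10, 80, 89]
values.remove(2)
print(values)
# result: [-18, -8, -2, 10, 80, 89]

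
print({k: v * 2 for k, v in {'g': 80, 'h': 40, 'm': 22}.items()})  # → {'g': 160, 'h': 80, 'm': 44}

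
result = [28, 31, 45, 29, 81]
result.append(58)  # [28, 31, 45, 29, 81, 58]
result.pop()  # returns 58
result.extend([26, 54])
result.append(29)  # [28, 31, 45, 29, 81, 26, 54, 29]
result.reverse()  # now [29, 54, 26, 81, 29, 45, 31, 28]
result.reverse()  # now [28, 31, 45, 29, 81, 26, 54, 29]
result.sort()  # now [26, 28, 29, 29, 31, 45, 54, 81]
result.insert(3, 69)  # [26, 28, 29, 69, 29, 31, 45, 54, 81]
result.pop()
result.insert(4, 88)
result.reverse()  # [54, 45, 31, 29, 88, 69, 29, 28, 26]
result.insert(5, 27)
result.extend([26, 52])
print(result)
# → [54, 45, 31, 29, 88, 27, 69, 29, 28, 26, 26, 52]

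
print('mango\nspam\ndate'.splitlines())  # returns ['mango', 'spam', 'date']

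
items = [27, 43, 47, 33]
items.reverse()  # [33, 47, 43, 27]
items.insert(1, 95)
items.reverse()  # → [27, 43, 47, 95, 33]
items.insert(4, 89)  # [27, 43, 47, 95, 89, 33]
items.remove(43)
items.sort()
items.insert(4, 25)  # [27, 33, 47, 89, 25, 95]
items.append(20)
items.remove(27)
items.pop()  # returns 20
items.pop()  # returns 95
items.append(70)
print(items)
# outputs [33, 47, 89, 25, 70]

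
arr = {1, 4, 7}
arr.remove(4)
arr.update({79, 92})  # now {1, 7, 79, 92}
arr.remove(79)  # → {1, 7, 92}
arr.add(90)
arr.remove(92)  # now {1, 7, 90}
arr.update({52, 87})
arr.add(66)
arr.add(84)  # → {1, 7, 52, 66, 84, 87, 90}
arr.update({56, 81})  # {1, 7, 52, 56, 66, 81, 84, 87, 90}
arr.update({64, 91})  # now {1, 7, 52, 56, 64, 66, 81, 84, 87, 90, 91}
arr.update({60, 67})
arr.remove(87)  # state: {1, 7, 52, 56, 60, 64, 66, 67, 81, 84, 90, 91}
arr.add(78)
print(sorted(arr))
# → [1, 7, 52, 56, 60, 64, 66, 67, 78, 81, 84, 90, 91]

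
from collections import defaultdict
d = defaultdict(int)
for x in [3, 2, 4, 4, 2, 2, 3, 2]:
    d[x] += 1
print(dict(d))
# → {3: 2, 2: 4, 4: 2}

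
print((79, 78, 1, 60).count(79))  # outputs 1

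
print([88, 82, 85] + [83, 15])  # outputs [88, 82, 85, 83, 15]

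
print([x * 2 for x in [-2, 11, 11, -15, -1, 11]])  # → [-4, 22, 22, -30, -2, 22]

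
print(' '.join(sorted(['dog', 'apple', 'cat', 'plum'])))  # apple cat dog plum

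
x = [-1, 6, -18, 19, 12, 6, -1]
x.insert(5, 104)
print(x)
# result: [-1, 6, -18, 19, 12, 104, 6, -1]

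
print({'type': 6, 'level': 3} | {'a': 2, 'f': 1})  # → {'type': 6, 'level': 3, 'a': 2, 'f': 1}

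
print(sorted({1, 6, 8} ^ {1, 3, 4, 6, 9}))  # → [3, 4, 8, 9]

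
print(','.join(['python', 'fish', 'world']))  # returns python,fish,world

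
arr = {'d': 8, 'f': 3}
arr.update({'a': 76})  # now {'d': 8, 'f': 3, 'a': 76}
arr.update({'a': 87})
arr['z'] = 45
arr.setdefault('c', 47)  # 47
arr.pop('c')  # 47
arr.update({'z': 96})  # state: {'d': 8, 'f': 3, 'a': 87, 'z': 96}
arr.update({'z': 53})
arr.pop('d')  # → 8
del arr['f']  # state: {'a': 87, 'z': 53}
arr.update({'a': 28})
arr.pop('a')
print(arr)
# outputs {'z': 53}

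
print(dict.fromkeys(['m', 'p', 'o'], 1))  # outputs {'m': 1, 'p': 1, 'o': 1}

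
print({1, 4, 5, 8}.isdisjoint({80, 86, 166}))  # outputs True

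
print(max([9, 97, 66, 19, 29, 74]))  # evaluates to 97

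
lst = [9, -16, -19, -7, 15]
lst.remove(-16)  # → [9, -19, -7, 15]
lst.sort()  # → [-19, -7, 9, 15]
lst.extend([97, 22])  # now [-19, -7, 9, 15, 97, 22]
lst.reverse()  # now [22, 97, 15, 9, -7, -19]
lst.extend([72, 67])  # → [22, 97, 15, 9, -7, -19, 72, 67]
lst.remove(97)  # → [22, 15, 9, -7, -19, 72, 67]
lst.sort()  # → [-19, -7, 9, 15, 22, 67, 72]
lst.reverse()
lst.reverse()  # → [-19, -7, 9, 15, 22, 67, 72]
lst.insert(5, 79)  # [-19, -7, 9, 15, 22, 79, 67, 72]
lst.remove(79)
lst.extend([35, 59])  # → [-19, -7, 9, 15, 22, 67, 72, 35, 59]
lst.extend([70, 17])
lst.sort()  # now [-19, -7, 9, 15, 17, 22, 35, 59, 67, 70, 72]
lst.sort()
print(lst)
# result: [-19, -7, 9, 15, 17, 22, 35, 59, 67, 70, 72]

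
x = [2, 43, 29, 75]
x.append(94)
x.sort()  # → [2, 29, 43, 75, 94]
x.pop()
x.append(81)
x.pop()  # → 81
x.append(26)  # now [2, 29, 43, 75, 26]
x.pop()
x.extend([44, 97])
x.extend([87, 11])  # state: [2, 29, 43, 75, 44, 97, 87, 11]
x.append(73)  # [2, 29, 43, 75, 44, 97, 87, 11, 73]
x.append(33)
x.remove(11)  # [2, 29, 43, 75, 44, 97, 87, 73, 33]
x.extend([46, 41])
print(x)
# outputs [2, 29, 43, 75, 44, 97, 87, 73, 33, 46, 41]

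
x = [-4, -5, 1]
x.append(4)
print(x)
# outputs [-4, -5, 1, 4]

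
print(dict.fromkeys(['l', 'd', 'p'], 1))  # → {'l': 1, 'd': 1, 'p': 1}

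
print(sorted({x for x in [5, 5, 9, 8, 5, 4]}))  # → [4, 5, 8, 9]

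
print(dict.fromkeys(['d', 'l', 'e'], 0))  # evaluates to {'d': 0, 'l': 0, 'e': 0}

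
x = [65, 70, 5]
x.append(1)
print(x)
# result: [65, 70, 5, 1]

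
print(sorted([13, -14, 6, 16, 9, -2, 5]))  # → [-14, -2, 5, 6, 9, 13, 16]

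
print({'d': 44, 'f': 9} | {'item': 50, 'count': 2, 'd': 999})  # {'d': 999, 'f': 9, 'item': 50, 'count': 2}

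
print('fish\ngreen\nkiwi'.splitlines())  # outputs ['fish', 'green', 'kiwi']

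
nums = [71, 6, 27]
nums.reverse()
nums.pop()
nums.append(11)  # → [27, 6, 11]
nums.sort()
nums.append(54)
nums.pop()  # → 54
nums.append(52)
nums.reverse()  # [52, 27, 11, 6]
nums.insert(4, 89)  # [52, 27, 11, 6, 89]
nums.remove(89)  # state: [52, 27, 11, 6]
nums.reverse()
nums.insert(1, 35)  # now [6, 35, 11, 27, 52]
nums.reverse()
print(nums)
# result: [52, 27, 11, 35, 6]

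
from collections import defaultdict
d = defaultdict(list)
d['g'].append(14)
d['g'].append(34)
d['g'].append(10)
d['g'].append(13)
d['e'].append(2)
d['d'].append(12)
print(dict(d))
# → {'g': [14, 34, 10, 13], 'e': [2], 'd': [12]}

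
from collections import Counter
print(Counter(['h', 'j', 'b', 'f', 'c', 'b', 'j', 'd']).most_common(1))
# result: [('j', 2)]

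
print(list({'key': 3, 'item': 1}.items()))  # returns [('key', 3), ('item', 1)]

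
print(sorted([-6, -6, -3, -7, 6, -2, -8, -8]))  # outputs [-8, -8, -7, -6, -6, -3, -2, 6]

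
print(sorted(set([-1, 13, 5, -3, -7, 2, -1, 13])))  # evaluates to [-7, -3, -1, 2, 5, 13]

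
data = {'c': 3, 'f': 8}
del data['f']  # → {'c': 3}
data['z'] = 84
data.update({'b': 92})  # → {'c': 3, 'z': 84, 'b': 92}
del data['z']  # {'c': 3, 'b': 92}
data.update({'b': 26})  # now {'c': 3, 'b': 26}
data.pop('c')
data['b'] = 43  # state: {'b': 43}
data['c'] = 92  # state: {'b': 43, 'c': 92}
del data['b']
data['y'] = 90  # {'c': 92, 'y': 90}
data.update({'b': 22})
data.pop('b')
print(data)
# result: {'c': 92, 'y': 90}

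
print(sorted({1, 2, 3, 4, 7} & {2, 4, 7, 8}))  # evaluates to [2, 4, 7]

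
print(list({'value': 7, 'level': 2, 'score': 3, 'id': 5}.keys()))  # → ['value', 'level', 'score', 'id']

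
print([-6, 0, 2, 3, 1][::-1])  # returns [1, 3, 2, 0, -6]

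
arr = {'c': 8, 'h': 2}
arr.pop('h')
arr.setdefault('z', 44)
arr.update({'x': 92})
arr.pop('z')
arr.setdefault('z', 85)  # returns 85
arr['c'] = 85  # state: {'c': 85, 'x': 92, 'z': 85}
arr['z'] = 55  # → {'c': 85, 'x': 92, 'z': 55}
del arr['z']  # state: {'c': 85, 'x': 92}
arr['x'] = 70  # {'c': 85, 'x': 70}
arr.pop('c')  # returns 85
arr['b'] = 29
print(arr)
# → {'x': 70, 'b': 29}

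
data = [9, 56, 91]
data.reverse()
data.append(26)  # [91, 56, 9, 26]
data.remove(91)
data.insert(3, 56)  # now [56, 9, 26, 56]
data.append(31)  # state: [56, 9, 26, 56, 31]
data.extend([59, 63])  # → [56, 9, 26, 56, 31, 59, 63]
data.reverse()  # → [63, 59, 31, 56, 26, 9, 56]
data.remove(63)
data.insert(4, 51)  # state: [59, 31, 56, 26, 51, 9, 56]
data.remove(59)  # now [31, 56, 26, 51, 9, 56]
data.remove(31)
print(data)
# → [56, 26, 51, 9, 56]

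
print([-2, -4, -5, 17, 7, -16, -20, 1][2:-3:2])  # [-5, 7]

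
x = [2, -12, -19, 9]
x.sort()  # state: [-19, -12, 2, 9]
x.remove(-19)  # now [-12, 2, 9]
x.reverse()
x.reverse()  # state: [-12, 2, 9]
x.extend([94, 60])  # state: [-12, 2, 9, 94, 60]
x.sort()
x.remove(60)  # [-12, 2, 9, 94]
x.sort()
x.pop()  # 94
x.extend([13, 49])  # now [-12, 2, 9, 13, 49]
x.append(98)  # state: [-12, 2, 9, 13, 49, 98]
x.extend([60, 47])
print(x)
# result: [-12, 2, 9, 13, 49, 98, 60, 47]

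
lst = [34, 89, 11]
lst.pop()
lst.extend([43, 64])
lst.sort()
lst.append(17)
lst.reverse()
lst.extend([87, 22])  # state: [17, 89, 64, 43, 34, 87, 22]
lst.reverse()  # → [22, 87, 34, 43, 64, 89, 17]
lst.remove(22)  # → [87, 34, 43, 64, 89, 17]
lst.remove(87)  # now [34, 43, 64, 89, 17]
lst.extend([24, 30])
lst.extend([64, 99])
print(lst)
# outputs [34, 43, 64, 89, 17, 24, 30, 64, 99]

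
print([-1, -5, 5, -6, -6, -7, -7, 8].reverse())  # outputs None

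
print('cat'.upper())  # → CAT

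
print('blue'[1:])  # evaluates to lue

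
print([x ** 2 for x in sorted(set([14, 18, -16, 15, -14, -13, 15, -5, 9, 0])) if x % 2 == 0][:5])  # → [256, 196, 0, 196, 324]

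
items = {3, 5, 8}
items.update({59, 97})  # {3, 5, 8, 59, 97}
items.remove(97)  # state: {3, 5, 8, 59}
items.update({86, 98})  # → {3, 5, 8, 59, 86, 98}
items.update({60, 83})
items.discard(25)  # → {3, 5, 8, 59, 60, 83, 86, 98}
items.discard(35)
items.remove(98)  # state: {3, 5, 8, 59, 60, 83, 86}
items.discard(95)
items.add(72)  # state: {3, 5, 8, 59, 60, 72, 83, 86}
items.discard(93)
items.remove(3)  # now {5, 8, 59, 60, 72, 83, 86}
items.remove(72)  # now {5, 8, 59, 60, 83, 86}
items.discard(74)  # {5, 8, 59, 60, 83, 86}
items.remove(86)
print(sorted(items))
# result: [5, 8, 59, 60, 83]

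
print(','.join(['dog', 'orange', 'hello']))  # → dog,orange,hello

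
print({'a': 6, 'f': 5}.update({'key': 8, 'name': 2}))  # None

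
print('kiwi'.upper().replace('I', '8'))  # K8W8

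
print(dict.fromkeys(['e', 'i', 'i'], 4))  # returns {'e': 4, 'i': 4}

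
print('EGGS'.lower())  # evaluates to eggs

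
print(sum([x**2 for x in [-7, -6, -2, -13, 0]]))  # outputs 258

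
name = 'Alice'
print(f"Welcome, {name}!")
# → Welcome, Alice!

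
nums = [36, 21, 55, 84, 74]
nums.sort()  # [21, 36, 55, 74, 84]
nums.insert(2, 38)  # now [21, 36, 38, 55, 74, 84]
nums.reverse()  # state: [84, 74, 55, 38, 36, 21]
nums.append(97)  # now [84, 74, 55, 38, 36, 21, 97]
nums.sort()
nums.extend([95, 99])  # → [21, 36, 38, 55, 74, 84, 97, 95, 99]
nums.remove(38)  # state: [21, 36, 55, 74, 84, 97, 95, 99]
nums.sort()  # [21, 36, 55, 74, 84, 95, 97, 99]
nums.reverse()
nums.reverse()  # [21, 36, 55, 74, 84, 95, 97, 99]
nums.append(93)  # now [21, 36, 55, 74, 84, 95, 97, 99, 93]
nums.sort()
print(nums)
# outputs [21, 36, 55, 74, 84, 93, 95, 97, 99]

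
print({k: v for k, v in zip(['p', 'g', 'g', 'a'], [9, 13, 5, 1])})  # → {'p': 9, 'g': 5, 'a': 1}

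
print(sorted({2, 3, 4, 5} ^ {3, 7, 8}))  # [2, 4, 5, 7, 8]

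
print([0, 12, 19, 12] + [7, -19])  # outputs [0, 12, 19, 12, 7, -19]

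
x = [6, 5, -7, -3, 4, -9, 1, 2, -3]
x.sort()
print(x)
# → [-9, -7, -3, -3, 1, 2, 4, 5, 6]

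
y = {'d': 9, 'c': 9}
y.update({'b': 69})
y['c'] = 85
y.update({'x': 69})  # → {'d': 9, 'c': 85, 'b': 69, 'x': 69}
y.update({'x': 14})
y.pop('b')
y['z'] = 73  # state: {'d': 9, 'c': 85, 'x': 14, 'z': 73}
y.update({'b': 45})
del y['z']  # {'d': 9, 'c': 85, 'x': 14, 'b': 45}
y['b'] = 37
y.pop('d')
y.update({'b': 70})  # {'c': 85, 'x': 14, 'b': 70}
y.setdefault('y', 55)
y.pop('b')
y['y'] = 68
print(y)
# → {'c': 85, 'x': 14, 'y': 68}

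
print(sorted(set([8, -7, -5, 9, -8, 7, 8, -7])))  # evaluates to [-8, -7, -5, 7, 8, 9]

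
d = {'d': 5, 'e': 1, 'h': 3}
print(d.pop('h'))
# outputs 3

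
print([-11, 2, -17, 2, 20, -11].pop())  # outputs -11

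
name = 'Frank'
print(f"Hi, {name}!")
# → Hi, Frank!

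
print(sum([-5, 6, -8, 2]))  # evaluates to -5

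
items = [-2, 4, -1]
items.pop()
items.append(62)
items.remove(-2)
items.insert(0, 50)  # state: [50, 4, 62]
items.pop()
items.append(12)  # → [50, 4, 12]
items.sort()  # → [4, 12, 50]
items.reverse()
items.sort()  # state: [4, 12, 50]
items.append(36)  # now [4, 12, 50, 36]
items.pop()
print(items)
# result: [4, 12, 50]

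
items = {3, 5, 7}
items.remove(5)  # {3, 7}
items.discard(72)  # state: {3, 7}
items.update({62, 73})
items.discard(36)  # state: {3, 7, 62, 73}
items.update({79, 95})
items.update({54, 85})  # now {3, 7, 54, 62, 73, 79, 85, 95}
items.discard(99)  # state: {3, 7, 54, 62, 73, 79, 85, 95}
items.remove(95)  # {3, 7, 54, 62, 73, 79, 85}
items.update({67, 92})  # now {3, 7, 54, 62, 67, 73, 79, 85, 92}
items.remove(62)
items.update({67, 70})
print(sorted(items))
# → [3, 7, 54, 67, 70, 73, 79, 85, 92]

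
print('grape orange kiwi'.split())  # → ['grape', 'orange', 'kiwi']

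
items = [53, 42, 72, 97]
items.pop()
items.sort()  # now [42, 53, 72]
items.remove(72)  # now [42, 53]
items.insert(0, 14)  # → [14, 42, 53]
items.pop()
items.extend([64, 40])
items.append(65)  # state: [14, 42, 64, 40, 65]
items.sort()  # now [14, 40, 42, 64, 65]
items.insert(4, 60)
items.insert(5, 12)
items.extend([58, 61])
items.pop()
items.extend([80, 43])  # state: [14, 40, 42, 64, 60, 12, 65, 58, 80, 43]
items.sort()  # [12, 14, 40, 42, 43, 58, 60, 64, 65, 80]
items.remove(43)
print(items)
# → [12, 14, 40, 42, 58, 60, 64, 65, 80]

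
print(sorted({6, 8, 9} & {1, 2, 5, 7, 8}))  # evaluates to [8]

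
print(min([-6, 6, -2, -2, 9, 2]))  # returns -6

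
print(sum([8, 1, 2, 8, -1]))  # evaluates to 18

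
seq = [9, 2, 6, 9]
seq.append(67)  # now [9, 2, 6, 9, 67]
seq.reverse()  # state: [67, 9, 6, 2, 9]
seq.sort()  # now [2, 6, 9, 9, 67]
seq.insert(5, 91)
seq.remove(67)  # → [2, 6, 9, 9, 91]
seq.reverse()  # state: [91, 9, 9, 6, 2]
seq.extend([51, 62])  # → [91, 9, 9, 6, 2, 51, 62]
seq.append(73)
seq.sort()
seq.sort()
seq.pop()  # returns 91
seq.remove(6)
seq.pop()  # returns 73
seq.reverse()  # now [62, 51, 9, 9, 2]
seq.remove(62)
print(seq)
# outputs [51, 9, 9, 2]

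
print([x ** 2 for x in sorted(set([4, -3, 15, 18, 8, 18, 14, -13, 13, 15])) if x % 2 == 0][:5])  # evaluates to [16, 64, 196, 324]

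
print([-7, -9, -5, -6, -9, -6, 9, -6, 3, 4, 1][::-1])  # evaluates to [1, 4, 3, -6, 9, -6, -9, -6, -5, -9, -7]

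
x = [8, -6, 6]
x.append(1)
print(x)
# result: [8, -6, 6, 1]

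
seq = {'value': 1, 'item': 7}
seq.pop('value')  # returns 1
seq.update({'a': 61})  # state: {'item': 7, 'a': 61}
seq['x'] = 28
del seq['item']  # {'a': 61, 'x': 28}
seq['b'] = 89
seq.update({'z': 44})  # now {'a': 61, 'x': 28, 'b': 89, 'z': 44}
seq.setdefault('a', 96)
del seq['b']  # {'a': 61, 'x': 28, 'z': 44}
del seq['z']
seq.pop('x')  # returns 28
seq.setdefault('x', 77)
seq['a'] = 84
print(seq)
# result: {'a': 84, 'x': 77}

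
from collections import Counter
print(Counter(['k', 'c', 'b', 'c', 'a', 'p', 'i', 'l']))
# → Counter({'c': 2, 'k': 1, 'b': 1, 'a': 1, 'p': 1, 'i': 1, 'l': 1})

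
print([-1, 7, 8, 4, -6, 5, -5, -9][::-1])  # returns [-9, -5, 5, -6, 4, 8, 7, -1]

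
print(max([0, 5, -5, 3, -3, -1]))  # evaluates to 5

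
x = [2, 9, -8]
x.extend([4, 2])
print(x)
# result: [2, 9, -8, 4, 2]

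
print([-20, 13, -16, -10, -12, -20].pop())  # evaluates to -20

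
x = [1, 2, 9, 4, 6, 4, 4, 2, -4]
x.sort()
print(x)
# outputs [-4, 1, 2, 2, 4, 4, 4, 6, 9]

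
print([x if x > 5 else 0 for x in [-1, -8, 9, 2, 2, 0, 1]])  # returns [0, 0, 9, 0, 0, 0, 0]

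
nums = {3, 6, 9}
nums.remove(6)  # {3, 9}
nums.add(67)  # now {3, 9, 67}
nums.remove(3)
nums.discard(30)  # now {9, 67}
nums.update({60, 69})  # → {9, 60, 67, 69}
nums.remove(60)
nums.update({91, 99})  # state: {9, 67, 69, 91, 99}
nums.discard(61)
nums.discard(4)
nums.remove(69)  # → {9, 67, 91, 99}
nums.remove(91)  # {9, 67, 99}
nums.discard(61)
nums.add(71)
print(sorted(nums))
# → [9, 67, 71, 99]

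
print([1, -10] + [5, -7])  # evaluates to [1, -10, 5, -7]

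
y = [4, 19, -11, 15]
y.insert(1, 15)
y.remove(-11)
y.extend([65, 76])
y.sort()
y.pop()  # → 76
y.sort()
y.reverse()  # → [65, 19, 15, 15, 4]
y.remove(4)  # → [65, 19, 15, 15]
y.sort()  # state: [15, 15, 19, 65]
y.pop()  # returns 65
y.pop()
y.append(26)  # [15, 15, 26]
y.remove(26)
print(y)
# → [15, 15]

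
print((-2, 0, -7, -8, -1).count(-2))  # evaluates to 1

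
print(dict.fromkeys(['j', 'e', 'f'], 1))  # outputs {'j': 1, 'e': 1, 'f': 1}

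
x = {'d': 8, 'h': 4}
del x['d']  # {'h': 4}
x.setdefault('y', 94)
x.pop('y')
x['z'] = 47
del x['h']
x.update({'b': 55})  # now {'z': 47, 'b': 55}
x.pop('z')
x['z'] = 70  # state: {'b': 55, 'z': 70}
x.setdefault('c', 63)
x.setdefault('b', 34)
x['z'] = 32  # {'b': 55, 'z': 32, 'c': 63}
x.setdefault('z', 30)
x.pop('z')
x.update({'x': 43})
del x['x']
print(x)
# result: {'b': 55, 'c': 63}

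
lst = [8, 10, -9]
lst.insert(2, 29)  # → [8, 10, 29, -9]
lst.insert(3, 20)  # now [8, 10, 29, 20, -9]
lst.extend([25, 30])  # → [8, 10, 29, 20, -9, 25, 30]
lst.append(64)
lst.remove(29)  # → [8, 10, 20, -9, 25, 30, 64]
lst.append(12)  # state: [8, 10, 20, -9, 25, 30, 64, 12]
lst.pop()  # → 12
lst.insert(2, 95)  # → [8, 10, 95, 20, -9, 25, 30, 64]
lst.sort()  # [-9, 8, 10, 20, 25, 30, 64, 95]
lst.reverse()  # [95, 64, 30, 25, 20, 10, 8, -9]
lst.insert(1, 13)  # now [95, 13, 64, 30, 25, 20, 10, 8, -9]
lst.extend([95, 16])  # [95, 13, 64, 30, 25, 20, 10, 8, -9, 95, 16]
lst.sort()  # [-9, 8, 10, 13, 16, 20, 25, 30, 64, 95, 95]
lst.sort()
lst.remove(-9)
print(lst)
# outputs [8, 10, 13, 16, 20, 25, 30, 64, 95, 95]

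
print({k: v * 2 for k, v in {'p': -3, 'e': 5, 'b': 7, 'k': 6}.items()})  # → {'p': -6, 'e': 10, 'b': 14, 'k': 12}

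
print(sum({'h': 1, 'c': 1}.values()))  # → 2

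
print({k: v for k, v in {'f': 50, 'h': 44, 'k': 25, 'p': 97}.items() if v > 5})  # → {'f': 50, 'h': 44, 'k': 25, 'p': 97}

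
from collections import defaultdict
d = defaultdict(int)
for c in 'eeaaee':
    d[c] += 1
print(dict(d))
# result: {'e': 4, 'a': 2}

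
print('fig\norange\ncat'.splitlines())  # ['fig', 'orange', 'cat']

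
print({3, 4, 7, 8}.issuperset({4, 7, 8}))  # True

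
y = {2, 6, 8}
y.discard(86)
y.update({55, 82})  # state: {2, 6, 8, 55, 82}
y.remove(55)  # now {2, 6, 8, 82}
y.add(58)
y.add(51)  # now {2, 6, 8, 51, 58, 82}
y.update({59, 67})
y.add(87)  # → {2, 6, 8, 51, 58, 59, 67, 82, 87}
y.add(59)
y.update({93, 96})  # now {2, 6, 8, 51, 58, 59, 67, 82, 87, 93, 96}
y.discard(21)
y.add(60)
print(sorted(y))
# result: [2, 6, 8, 51, 58, 59, 60, 67, 82, 87, 93, 96]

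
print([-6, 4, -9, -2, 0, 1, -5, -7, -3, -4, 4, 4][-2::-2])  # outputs [4, -3, -5, 0, -9, -6]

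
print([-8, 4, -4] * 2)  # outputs [-8, 4, -4, -8, 4, -4]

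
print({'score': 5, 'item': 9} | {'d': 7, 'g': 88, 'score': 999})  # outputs {'score': 999, 'item': 9, 'd': 7, 'g': 88}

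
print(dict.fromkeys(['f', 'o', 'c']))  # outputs {'f': None, 'o': None, 'c': None}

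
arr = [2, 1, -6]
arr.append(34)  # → [2, 1, -6, 34]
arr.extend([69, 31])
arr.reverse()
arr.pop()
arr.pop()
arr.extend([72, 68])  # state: [31, 69, 34, -6, 72, 68]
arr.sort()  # [-6, 31, 34, 68, 69, 72]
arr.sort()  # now [-6, 31, 34, 68, 69, 72]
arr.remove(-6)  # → [31, 34, 68, 69, 72]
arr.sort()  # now [31, 34, 68, 69, 72]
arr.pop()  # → 72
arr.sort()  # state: [31, 34, 68, 69]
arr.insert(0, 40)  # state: [40, 31, 34, 68, 69]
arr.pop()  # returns 69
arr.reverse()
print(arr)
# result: [68, 34, 31, 40]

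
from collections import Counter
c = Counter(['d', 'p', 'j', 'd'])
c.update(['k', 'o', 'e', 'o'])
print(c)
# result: Counter({'d': 2, 'o': 2, 'p': 1, 'j': 1, 'k': 1, 'e': 1})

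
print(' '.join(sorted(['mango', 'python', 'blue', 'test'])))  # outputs blue mango python test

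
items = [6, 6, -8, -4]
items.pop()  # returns -4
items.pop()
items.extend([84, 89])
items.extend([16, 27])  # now [6, 6, 84, 89, 16, 27]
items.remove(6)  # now [6, 84, 89, 16, 27]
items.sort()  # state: [6, 16, 27, 84, 89]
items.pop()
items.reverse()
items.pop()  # 6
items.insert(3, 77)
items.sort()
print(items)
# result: [16, 27, 77, 84]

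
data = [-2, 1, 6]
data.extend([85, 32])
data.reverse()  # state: [32, 85, 6, 1, -2]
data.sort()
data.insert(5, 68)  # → [-2, 1, 6, 32, 85, 68]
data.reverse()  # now [68, 85, 32, 6, 1, -2]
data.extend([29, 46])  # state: [68, 85, 32, 6, 1, -2, 29, 46]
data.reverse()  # [46, 29, -2, 1, 6, 32, 85, 68]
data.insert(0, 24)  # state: [24, 46, 29, -2, 1, 6, 32, 85, 68]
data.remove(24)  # [46, 29, -2, 1, 6, 32, 85, 68]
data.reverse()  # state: [68, 85, 32, 6, 1, -2, 29, 46]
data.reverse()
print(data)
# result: [46, 29, -2, 1, 6, 32, 85, 68]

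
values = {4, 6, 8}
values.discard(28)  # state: {4, 6, 8}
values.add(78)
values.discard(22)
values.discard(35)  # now {4, 6, 8, 78}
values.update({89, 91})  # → {4, 6, 8, 78, 89, 91}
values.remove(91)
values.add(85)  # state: {4, 6, 8, 78, 85, 89}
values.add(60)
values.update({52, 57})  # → {4, 6, 8, 52, 57, 60, 78, 85, 89}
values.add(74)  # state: {4, 6, 8, 52, 57, 60, 74, 78, 85, 89}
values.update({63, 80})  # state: {4, 6, 8, 52, 57, 60, 63, 74, 78, 80, 85, 89}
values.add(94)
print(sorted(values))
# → [4, 6, 8, 52, 57, 60, 63, 74, 78, 80, 85, 89, 94]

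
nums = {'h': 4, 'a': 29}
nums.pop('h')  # 4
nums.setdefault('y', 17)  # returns 17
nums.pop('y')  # 17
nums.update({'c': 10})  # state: {'a': 29, 'c': 10}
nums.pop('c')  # 10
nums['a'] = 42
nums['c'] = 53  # {'a': 42, 'c': 53}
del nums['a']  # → {'c': 53}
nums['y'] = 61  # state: {'c': 53, 'y': 61}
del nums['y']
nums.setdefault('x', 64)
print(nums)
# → {'c': 53, 'x': 64}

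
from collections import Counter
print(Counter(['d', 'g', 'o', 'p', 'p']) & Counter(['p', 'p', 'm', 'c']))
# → Counter({'p': 2})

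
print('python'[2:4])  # th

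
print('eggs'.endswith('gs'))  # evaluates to True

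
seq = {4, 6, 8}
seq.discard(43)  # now {4, 6, 8}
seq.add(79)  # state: {4, 6, 8, 79}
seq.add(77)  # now {4, 6, 8, 77, 79}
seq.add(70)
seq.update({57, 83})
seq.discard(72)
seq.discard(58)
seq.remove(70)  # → {4, 6, 8, 57, 77, 79, 83}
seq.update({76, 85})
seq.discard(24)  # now {4, 6, 8, 57, 76, 77, 79, 83, 85}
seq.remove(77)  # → {4, 6, 8, 57, 76, 79, 83, 85}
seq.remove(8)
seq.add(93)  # {4, 6, 57, 76, 79, 83, 85, 93}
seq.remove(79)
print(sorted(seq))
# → [4, 6, 57, 76, 83, 85, 93]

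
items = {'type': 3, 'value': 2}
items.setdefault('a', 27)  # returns 27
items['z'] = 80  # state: {'type': 3, 'value': 2, 'a': 27, 'z': 80}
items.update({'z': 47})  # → {'type': 3, 'value': 2, 'a': 27, 'z': 47}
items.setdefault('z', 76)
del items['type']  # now {'value': 2, 'a': 27, 'z': 47}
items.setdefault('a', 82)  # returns 27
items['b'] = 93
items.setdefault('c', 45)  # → 45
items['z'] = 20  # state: {'value': 2, 'a': 27, 'z': 20, 'b': 93, 'c': 45}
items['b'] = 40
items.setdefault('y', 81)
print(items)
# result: {'value': 2, 'a': 27, 'z': 20, 'b': 40, 'c': 45, 'y': 81}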